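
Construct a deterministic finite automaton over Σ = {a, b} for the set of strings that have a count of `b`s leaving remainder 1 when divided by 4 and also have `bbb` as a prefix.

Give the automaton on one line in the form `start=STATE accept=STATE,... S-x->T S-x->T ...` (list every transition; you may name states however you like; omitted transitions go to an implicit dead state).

Run two small machines in parallel and take their product. One (4 states) tracks the count of `b`s modulo 4; the other (5 states) tracks whether the input so far still matches the prefix `bbb`. Each combined state is a pair, one component from each; accept when both components accept. Equivalent product states are then merged.
With 8 states:
        a   b  
>  s0   s1  s2 
   s1   s1  s1 
   s2   s1  s3 
   s3   s1  s4 
   s4   s4  s5 
   s5   s5  s6 
 * s6   s6  s7 
   s7   s7  s4 
(> = start, * = accepting)

start=s0 accept=s6 s0-a->s1 s0-b->s2 s1-a->s1 s1-b->s1 s2-a->s1 s2-b->s3 s3-a->s1 s3-b->s4 s4-a->s4 s4-b->s5 s5-a->s5 s5-b->s6 s6-a->s6 s6-b->s7 s7-a->s7 s7-b->s4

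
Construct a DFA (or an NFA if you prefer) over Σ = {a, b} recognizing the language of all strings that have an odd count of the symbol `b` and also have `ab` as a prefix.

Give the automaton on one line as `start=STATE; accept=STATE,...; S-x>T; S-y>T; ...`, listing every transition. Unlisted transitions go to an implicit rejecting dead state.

Run two small machines in parallel and take their product. The first has 2 states tracking the count of `b`s modulo 2; the second has 4 states tracking whether the input so far still matches the prefix `ab`. A product state is a pair (one from each), accepting exactly when both do.
With 6 states:
        a   b  
>  q0   q1  q2 
   q1   q3  q4 
   q2   q2  q3 
   q3   q3  q2 
 * q4   q4  q5 
   q5   q5  q4 
(> = start, * = accepting)

start=q0; accept=q4; q0-a>q1; q0-b>q2; q1-a>q3; q1-b>q4; q2-a>q2; q2-b>q3; q3-a>q3; q3-b>q2; q4-a>q4; q4-b>q5; q5-a>q5; q5-b>q4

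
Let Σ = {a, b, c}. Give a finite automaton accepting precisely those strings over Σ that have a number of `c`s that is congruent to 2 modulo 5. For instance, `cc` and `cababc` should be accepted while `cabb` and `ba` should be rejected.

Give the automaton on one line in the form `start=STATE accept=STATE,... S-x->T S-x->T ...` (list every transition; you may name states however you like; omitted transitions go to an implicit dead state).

start=q0 accept=q2 q0-a->q0 q0-b->q0 q0-c->q1 q1-a->q1 q1-b->q1 q1-c->q2 q2-a->q2 q2-b->q2 q2-c->q3 q3-a->q3 q3-b->q3 q3-c->q4 q4-a->q4 q4-b->q4 q4-c->q0

Keep the running count of `c`s modulo 5: each `c` advances along the cycle q0 → q1 → q2 → q3 → q4 → q0 while other symbols loop. Accept at q2.
        a   b   c  
>  q0   q0  q0  q1 
   q1   q1  q1  q2 
 * q2   q2  q2  q3 
   q3   q3  q3  q4 
   q4   q4  q4  q0 
(> = start, * = accepting)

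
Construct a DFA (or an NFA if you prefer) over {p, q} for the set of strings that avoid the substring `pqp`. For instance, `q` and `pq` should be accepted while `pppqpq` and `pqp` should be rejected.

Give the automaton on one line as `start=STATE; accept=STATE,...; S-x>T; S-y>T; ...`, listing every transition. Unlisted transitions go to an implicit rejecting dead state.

This is the complement of 'contains `pqp`'. Use the same substring-matching states — S0 through S3 holding how much of `pqp` has just been matched — but flip the accepting set: everything except the trap S3 accepts.
A 4-state machine:
        p   q  
>* S0   S1  S0 
 * S1   S1  S2 
 * S2   S3  S0 
   S3   S3  S3 
(> = start, * = accepting)

start=S0; accept=S0,S1,S2; S0-p>S1; S0-q>S0; S1-p>S1; S1-q>S2; S2-p>S3; S2-q>S0; S3-p>S3; S3-q>S3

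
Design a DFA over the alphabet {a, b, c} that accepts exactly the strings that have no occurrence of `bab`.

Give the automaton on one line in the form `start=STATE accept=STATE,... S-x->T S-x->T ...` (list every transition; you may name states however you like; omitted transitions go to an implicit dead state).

This is the complement of 'contains `bab`'. Use the same substring-matching states — q0 through q3 holding how much of `bab` has just been matched — but flip the accepting set: everything except the trap q3 accepts.
With 4 states:
        a   b   c  
>* q0   q0  q1  q0 
 * q1   q2  q1  q0 
 * q2   q0  q3  q0 
   q3   q3  q3  q3 
(> = start, * = accepting)

start=q0 accept=q0,q1,q2 q0-a->q0 q0-b->q1 q0-c->q0 q1-a->q2 q1-b->q1 q1-c->q0 q2-a->q0 q2-b->q3 q2-c->q0 q3-a->q3 q3-b->q3 q3-c->q3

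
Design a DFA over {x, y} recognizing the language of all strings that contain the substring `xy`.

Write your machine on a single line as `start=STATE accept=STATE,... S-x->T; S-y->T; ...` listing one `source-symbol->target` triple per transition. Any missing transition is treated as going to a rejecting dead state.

States A..B record the length of the longest prefix of `xy` that matches the current input suffix. Reaching C means `xy` has been seen, and we stay there forever. Accept from C.
       x  y 
>  A   B  A 
   B   B  C 
 * C   C  C 
(> = start, * = accepting)

start=A; accept=C; A-x->B; A-y->A; B-x->B; B-y->C; C-x->C; C-y->C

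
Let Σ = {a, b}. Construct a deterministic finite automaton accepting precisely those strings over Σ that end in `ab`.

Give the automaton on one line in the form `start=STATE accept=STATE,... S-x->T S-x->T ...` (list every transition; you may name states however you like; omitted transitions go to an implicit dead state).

start=q0 accept=q2 q0-a->q1 q0-b->q0 q1-a->q1 q1-b->q2 q2-a->q1 q2-b->q0

Remember how much of `ab` the current input suffix matches. State q0 means no match yet; q1 means the last symbol is `a`; q2 means the last 2 symbols are `ab`. Only q2 accepts. On a mismatch, fall back to the longest proper suffix that is still a prefix of `ab`.
With 3 states:
        a   b  
>  q0   q1  q0 
   q1   q1  q2 
 * q2   q1  q0 
(> = start, * = accepting)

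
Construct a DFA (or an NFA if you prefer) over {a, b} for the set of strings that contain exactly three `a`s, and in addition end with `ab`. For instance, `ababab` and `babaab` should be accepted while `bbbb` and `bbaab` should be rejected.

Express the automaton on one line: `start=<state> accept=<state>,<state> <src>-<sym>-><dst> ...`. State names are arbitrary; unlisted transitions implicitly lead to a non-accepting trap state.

start=q0 accept=q5 q0-a->q1 q0-b->q0 q1-a->q2 q1-b->q1 q2-a->q3 q2-b->q2 q3-a->q4 q3-b->q5 q4-a->q4 q4-b->q4 q5-a->q4 q5-b->q4

Handle the two conditions separately and then intersect. The first has 5 states tracking the count of `a`s, saturating at 4; the second has 3 states tracking how much of the suffix `ab` has currently been matched. A product state is a pair (one from each), accepting exactly when both do. Equivalent product states are then merged.
With 6 states:
        a   b  
>  q0   q1  q0 
   q1   q2  q1 
   q2   q3  q2 
   q3   q4  q5 
   q4   q4  q4 
 * q5   q4  q4 
(> = start, * = accepting)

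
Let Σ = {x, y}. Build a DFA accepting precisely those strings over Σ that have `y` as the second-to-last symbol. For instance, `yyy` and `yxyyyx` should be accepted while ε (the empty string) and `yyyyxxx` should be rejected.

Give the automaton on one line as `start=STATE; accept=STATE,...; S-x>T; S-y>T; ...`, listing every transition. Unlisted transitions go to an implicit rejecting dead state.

A DFA must remember the last 2 symbols (since which symbol is second-to-last isn't known until the input ends). Use one state per possible window of the last ≤2 symbols; accept from those whose window starts with `y`.
A 7-state machine:
        x   y  
>  s0   s1  s2 
   s1   s3  s4 
   s2   s5  s6 
   s3   s3  s4 
   s4   s5  s6 
 * s5   s3  s4 
 * s6   s5  s6 
(> = start, * = accepting)

start=s0; accept=s5,s6; s0-x>s1; s0-y>s2; s1-x>s3; s1-y>s4; s2-x>s5; s2-y>s6; s3-x>s3; s3-y>s4; s4-x>s5; s4-y>s6; s5-x>s3; s5-y>s4; s6-x>s5; s6-y>s6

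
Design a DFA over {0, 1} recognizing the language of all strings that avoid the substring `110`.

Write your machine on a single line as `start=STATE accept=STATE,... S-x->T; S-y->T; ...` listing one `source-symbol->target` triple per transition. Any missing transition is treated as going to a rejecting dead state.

This is the complement of 'contains `110`'. Use the same substring-matching states — q0 through q3 holding how much of `110` has just been matched — but flip the accepting set: everything except the trap q3 accepts.
With 4 states:
        0   1  
>* q0   q0  q1 
 * q1   q0  q2 
 * q2   q3  q2 
   q3   q3  q3 
(> = start, * = accepting)

start=q0; accept=q0,q1,q2; q0-0->q0; q0-1->q1; q1-0->q0; q1-1->q2; q2-0->q3; q2-1->q2; q3-0->q3; q3-1->q3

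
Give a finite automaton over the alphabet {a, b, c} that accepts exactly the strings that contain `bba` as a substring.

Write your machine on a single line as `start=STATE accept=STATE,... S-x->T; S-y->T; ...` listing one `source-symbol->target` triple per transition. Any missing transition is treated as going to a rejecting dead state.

start=s0; accept=s3; s0-a->s0; s0-b->s1; s0-c->s0; s1-a->s0; s1-b->s2; s1-c->s0; s2-a->s3; s2-b->s2; s2-c->s0; s3-a->s3; s3-b->s3; s3-c->s3

States s0..s2 record the length of the longest prefix of `bba` that matches the current input suffix. Reaching s3 means `bba` has been seen, and we stay there forever. Accept from s3.
A 4-state machine:
        a   b   c  
>  s0   s0  s1  s0 
   s1   s0  s2  s0 
   s2   s3  s2  s0 
 * s3   s3  s3  s3 
(> = start, * = accepting)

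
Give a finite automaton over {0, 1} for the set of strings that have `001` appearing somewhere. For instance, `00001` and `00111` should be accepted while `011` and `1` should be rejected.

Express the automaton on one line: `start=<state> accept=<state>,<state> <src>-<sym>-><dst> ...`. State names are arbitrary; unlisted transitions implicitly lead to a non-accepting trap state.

start=q0 accept=q3 q0-0->q1 q0-1->q0 q1-0->q2 q1-1->q0 q2-0->q2 q2-1->q3 q3-0->q3 q3-1->q3

States q0..q2 record the length of the longest prefix of `001` that matches the current input suffix. Reaching q3 means `001` has been seen, and we stay there forever. Accept from q3.
With 4 states:
        0   1  
>  q0   q1  q0 
   q1   q2  q0 
   q2   q2  q3 
 * q3   q3  q3 
(> = start, * = accepting)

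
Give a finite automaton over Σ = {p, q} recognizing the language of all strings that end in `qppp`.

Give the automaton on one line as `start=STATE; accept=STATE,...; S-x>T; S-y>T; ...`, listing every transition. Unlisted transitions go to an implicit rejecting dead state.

start=A; accept=E; A-p>A; A-q>B; B-p>C; B-q>B; C-p>D; C-q>B; D-p>E; D-q>B; E-p>A; E-q>B

Let each state record the length of the longest suffix of the input read so far that is also a prefix of `qppp`. B means the last symbol is `q`; C means the last 2 symbols are `qp`; D means the last 3 symbols are `qpp`; E means the last 4 symbols are `qppp`. Accept only at E, where the string currently ends in `qppp`.
       p  q 
>  A   A  B 
   B   C  B 
   C   D  B 
   D   E  B 
 * E   A  B 
(> = start, * = accepting)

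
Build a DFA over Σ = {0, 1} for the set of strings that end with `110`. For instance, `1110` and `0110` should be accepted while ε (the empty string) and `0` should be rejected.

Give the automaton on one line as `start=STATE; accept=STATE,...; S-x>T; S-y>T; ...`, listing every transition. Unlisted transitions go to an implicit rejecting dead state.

start=S0; accept=S3; S0-0>S0; S0-1>S1; S1-0>S0; S1-1>S2; S2-0>S3; S2-1>S2; S3-0>S0; S3-1>S1

Let each state record the length of the longest suffix of the input read so far that is also a prefix of `110`. S1 means the last symbol is `1`; S2 means the last 2 symbols are `11`; S3 means the last 3 symbols are `110`. Accept only at S3, where the string currently ends in `110`.
With 4 states:
        0   1  
>  S0   S0  S1 
   S1   S0  S2 
   S2   S3  S2 
 * S3   S0  S1 
(> = start, * = accepting)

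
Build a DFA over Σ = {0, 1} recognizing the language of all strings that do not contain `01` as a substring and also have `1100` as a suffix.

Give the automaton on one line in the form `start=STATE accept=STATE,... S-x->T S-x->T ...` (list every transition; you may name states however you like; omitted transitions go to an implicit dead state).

start=q0 accept=q5 q0-0->q1 q0-1->q2 q1-0->q1 q1-1->q1 q2-0->q1 q2-1->q3 q3-0->q4 q3-1->q3 q4-0->q5 q4-1->q1 q5-0->q1 q5-1->q1

Handle the two conditions separately and then intersect. The first has 3 states tracking partial matches of the forbidden pattern `01`; the second has 5 states tracking how much of the suffix `1100` has currently been matched. A product state is a pair (one from each), accepting exactly when both do. After merging equivalent states the machine shrinks.
With 6 states:
        0   1  
>  q0   q1  q2 
   q1   q1  q1 
   q2   q1  q3 
   q3   q4  q3 
   q4   q5  q1 
 * q5   q1  q1 
(> = start, * = accepting)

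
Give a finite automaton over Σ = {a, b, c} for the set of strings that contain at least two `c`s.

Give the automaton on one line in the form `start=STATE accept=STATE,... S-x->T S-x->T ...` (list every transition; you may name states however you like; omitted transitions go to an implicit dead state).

start=s0 accept=s2,s3 s0-a->s0 s0-b->s0 s0-c->s1 s1-a->s1 s1-b->s1 s1-c->s2 s2-a->s2 s2-b->s2 s2-c->s3 s3-a->s3 s3-b->s3 s3-c->s3

Only the number of `c`s matters, and only up to 3. Make a chain s0 → s1 → s2 → s3 advanced by each `c` (with s3 absorbing); every other symbol self-loops. The accepting set is {s2, s3}.
        a   b   c  
>  s0   s0  s0  s1 
   s1   s1  s1  s2 
 * s2   s2  s2  s3 
 * s3   s3  s3  s3 
(> = start, * = accepting)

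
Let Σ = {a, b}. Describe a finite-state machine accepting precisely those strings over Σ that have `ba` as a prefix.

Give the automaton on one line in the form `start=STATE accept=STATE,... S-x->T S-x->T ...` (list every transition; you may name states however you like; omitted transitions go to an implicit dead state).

Walk along `ba` while the input agrees: from q0 take `b` to q1, and so on. Any deviation drops to the rejecting sink q3. Once q2 is reached the prefix is confirmed and every continuation is accepted.
4 states suffice.
        a   b  
>  q0   q3  q1 
   q1   q2  q3 
 * q2   q2  q2 
   q3   q3  q3 
(> = start, * = accepting)

start=q0 accept=q2 q0-a->q3 q0-b->q1 q1-a->q2 q1-b->q3 q2-a->q2 q2-b->q2 q3-a->q3 q3-b->q3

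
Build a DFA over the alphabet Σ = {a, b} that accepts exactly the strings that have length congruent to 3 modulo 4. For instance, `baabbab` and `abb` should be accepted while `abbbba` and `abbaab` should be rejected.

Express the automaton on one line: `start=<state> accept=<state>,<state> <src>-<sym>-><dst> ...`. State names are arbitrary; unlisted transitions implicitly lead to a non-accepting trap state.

Only the length mod 4 matters, so use a 4-cycle: from any state, every input symbol moves to the next state, wrapping s3 back to s0. Mark s3 accepting.
        a   b  
>  s0   s1  s1 
   s1   s2  s2 
   s2   s3  s3 
 * s3   s0  s0 
(> = start, * = accepting)

start=s0 accept=s3 s0-a->s1 s0-b->s1 s1-a->s2 s1-b->s2 s2-a->s3 s2-b->s3 s3-a->s0 s3-b->s0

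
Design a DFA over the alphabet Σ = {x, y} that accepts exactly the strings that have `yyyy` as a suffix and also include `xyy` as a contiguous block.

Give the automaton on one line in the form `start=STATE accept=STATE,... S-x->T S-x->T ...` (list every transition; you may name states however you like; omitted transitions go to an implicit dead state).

Handle the two conditions separately and then intersect. The first has 5 states tracking how much of the suffix `yyyy` has currently been matched; the second has 4 states tracking whether and how much of `xyy` has been seen. A product state is a pair (one from each), accepting exactly when both do. Minimizing collapses redundant product states.
With 6 states:
        x   y  
>  q0   q1  q0 
   q1   q1  q2 
   q2   q1  q3 
   q3   q1  q4 
   q4   q1  q5 
 * q5   q1  q5 
(> = start, * = accepting)

start=q0 accept=q5 q0-x->q1 q0-y->q0 q1-x->q1 q1-y->q2 q2-x->q1 q2-y->q3 q3-x->q1 q3-y->q4 q4-x->q1 q4-y->q5 q5-x->q1 q5-y->q5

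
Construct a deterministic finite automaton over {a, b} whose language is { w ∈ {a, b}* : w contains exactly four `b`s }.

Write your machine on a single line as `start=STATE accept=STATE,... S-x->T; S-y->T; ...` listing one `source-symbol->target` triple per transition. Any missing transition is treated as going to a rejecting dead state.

start=q0; accept=q4; q0-a->q0; q0-b->q1; q1-a->q1; q1-b->q2; q2-a->q2; q2-b->q3; q3-a->q3; q3-b->q4; q4-a->q4; q4-b->q5; q5-a->q5; q5-b->q5

Only the number of `b`s matters, and only up to 5. Make a chain q0 → q1 → q2 → q3 → q4 → q5 advanced by each `b` (with q5 absorbing); every other symbol self-loops. The accepting set is {q4}.
A 6-state machine:
        a   b  
>  q0   q0  q1 
   q1   q1  q2 
   q2   q2  q3 
   q3   q3  q4 
 * q4   q4  q5 
   q5   q5  q5 
(> = start, * = accepting)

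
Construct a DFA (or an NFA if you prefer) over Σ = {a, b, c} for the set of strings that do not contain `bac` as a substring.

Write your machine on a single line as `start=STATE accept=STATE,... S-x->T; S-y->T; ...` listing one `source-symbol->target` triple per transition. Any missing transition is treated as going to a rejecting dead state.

This is the complement of 'contains `bac`'. Use the same substring-matching states — s0 through s3 holding how much of `bac` has just been matched — but flip the accepting set: everything except the trap s3 accepts.
With 4 states:
        a   b   c  
>* s0   s0  s1  s0 
 * s1   s2  s1  s0 
 * s2   s0  s1  s3 
   s3   s3  s3  s3 
(> = start, * = accepting)

start=s0; accept=s0,s1,s2; s0-a->s0; s0-b->s1; s0-c->s0; s1-a->s2; s1-b->s1; s1-c->s0; s2-a->s0; s2-b->s1; s2-c->s3; s3-a->s3; s3-b->s3; s3-c->s3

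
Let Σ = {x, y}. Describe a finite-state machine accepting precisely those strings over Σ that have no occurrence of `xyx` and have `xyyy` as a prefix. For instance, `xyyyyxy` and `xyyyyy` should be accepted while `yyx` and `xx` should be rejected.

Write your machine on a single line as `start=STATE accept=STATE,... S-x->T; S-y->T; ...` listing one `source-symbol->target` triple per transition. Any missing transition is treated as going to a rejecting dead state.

start=A; accept=F,G,H; A-x->B; A-y->C; B-x->C; B-y->D; C-x->C; C-y->C; D-x->C; D-y->E; E-x->C; E-y->F; F-x->G; F-y->F; G-x->G; G-y->H; H-x->C; H-y->F

Run two small machines in parallel and take their product. One (4 states) tracks partial matches of the forbidden pattern `xyx`; the other (6 states) tracks whether the input so far still matches the prefix `xyyy`. Each combined state is a pair, one component from each; accept when both components accept. After merging equivalent states the machine shrinks.
With 8 states:
       x  y 
>  A   B  C 
   B   C  D 
   C   C  C 
   D   C  E 
   E   C  F 
 * F   G  F 
 * G   G  H 
 * H   C  F 
(> = start, * = accepting)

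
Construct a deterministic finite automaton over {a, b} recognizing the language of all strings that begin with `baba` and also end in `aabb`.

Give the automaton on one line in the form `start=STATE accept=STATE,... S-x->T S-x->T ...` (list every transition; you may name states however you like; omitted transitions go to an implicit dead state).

Run two small machines in parallel and take their product. One (6 states) tracks whether the input so far still matches the prefix `baba`; the other (5 states) tracks how much of the suffix `aabb` has currently been matched. Each combined state is a pair, one component from each; accept when both components accept.
A 14-state machine:
          a    b  
>  q0     q1   q2 
   q1     q3   q4 
   q2     q5   q4 
   q3     q3   q6 
   q4     q1   q4 
   q5     q3   q7 
   q6     q1   q8 
   q7     q9   q4 
   q8     q1   q4 
   q9    q10  q11 
   q10   q10  q12 
   q11    q9  q11 
   q12    q9  q13 
 * q13    q9  q11 
(> = start, * = accepting)

start=q0 accept=q13 q0-a->q1 q0-b->q2 q1-a->q3 q1-b->q4 q2-a->q5 q2-b->q4 q3-a->q3 q3-b->q6 q4-a->q1 q4-b->q4 q5-a->q3 q5-b->q7 q6-a->q1 q6-b->q8 q7-a->q9 q7-b->q4 q8-a->q1 q8-b->q4 q9-a->q10 q9-b->q11 q10-a->q10 q10-b->q12 q11-a->q9 q11-b->q11 q12-a->q9 q12-b->q13 q13-a->q9 q13-b->q11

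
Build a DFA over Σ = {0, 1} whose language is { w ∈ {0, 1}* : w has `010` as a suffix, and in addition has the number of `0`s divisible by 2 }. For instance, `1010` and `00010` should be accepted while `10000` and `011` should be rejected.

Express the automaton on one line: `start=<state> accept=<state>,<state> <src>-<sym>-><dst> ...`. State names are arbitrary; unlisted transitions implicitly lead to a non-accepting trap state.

Build one automaton per condition and run them in lockstep. One (4 states) tracks how much of the suffix `010` has currently been matched; the other (2 states) tracks the count of `0`s modulo 2. Each combined state is a pair, one component from each; accept when both components accept. After merging equivalent states the machine shrinks.
5 states suffice.
       0  1 
>  A   B  A 
   B   A  C 
   C   D  E 
 * D   B  A 
   E   A  E 
(> = start, * = accepting)

start=A accept=D A-0->B A-1->A B-0->A B-1->C C-0->D C-1->E D-0->B D-1->A E-0->A E-1->E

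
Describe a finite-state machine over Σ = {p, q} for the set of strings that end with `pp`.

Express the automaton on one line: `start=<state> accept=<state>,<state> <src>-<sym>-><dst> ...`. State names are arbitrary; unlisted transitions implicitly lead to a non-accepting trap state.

Let each state record the length of the longest suffix of the input read so far that is also a prefix of `pp`. s1 means the last symbol is `p`; s2 means the last 2 symbols are `pp`. Accept only at s2, where the string currently ends in `pp`.
A 3-state machine:
        p   q  
>  s0   s1  s0 
   s1   s2  s0 
 * s2   s2  s0 
(> = start, * = accepting)

start=s0 accept=s2 s0-p->s1 s0-q->s0 s1-p->s2 s1-q->s0 s2-p->s2 s2-q->s0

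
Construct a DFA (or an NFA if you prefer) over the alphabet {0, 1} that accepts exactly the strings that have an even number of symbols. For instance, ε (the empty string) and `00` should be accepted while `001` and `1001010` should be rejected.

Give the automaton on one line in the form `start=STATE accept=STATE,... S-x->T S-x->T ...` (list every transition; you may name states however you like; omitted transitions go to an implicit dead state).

Count input length modulo 2: every symbol advances one step around the cycle q0 → q1 → q0. Accept at q0.
2 states suffice.
        0   1  
>* q0   q1  q1 
   q1   q0  q0 
(> = start, * = accepting)

start=q0 accept=q0 q0-0->q1 q0-1->q1 q1-0->q0 q1-1->q0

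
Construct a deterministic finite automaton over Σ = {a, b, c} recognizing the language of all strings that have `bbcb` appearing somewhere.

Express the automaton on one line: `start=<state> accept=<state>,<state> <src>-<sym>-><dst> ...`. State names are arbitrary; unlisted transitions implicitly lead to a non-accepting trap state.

start=S0 accept=S4 S0-a->S0 S0-b->S1 S0-c->S0 S1-a->S0 S1-b->S2 S1-c->S0 S2-a->S0 S2-b->S2 S2-c->S3 S3-a->S0 S3-b->S4 S3-c->S0 S4-a->S4 S4-b->S4 S4-c->S4

States S0..S3 record the length of the longest prefix of `bbcb` that matches the current input suffix. Reaching S4 means `bbcb` has been seen, and we stay there forever. Accept from S4.
5 states suffice.
        a   b   c  
>  S0   S0  S1  S0 
   S1   S0  S2  S0 
   S2   S0  S2  S3 
   S3   S0  S4  S0 
 * S4   S4  S4  S4 
(> = start, * = accepting)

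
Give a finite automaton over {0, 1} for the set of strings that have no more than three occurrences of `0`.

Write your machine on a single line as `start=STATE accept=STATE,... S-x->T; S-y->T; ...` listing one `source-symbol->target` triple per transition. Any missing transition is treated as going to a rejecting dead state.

Only the number of `0`s matters, and only up to 4. Make a chain A → B → C → D → E advanced by each `0` (with E absorbing); every other symbol self-loops. The accepting set is {A, B, C, D}.
A 5-state machine:
       0  1 
>* A   B  A 
 * B   C  B 
 * C   D  C 
 * D   E  D 
   E   E  E 
(> = start, * = accepting)

start=A; accept=A,B,C,D; A-0->B; A-1->A; B-0->C; B-1->B; C-0->D; C-1->C; D-0->E; D-1->D; E-0->E; E-1->E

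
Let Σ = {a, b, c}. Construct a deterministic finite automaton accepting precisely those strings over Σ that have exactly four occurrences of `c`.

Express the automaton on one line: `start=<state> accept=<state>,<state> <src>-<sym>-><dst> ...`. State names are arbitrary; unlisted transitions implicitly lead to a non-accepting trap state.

start=q0 accept=q4 q0-a->q0 q0-b->q0 q0-c->q1 q1-a->q1 q1-b->q1 q1-c->q2 q2-a->q2 q2-b->q2 q2-c->q3 q3-a->q3 q3-b->q3 q3-c->q4 q4-a->q4 q4-b->q4 q4-c->q5 q5-a->q5 q5-b->q5 q5-c->q5

Only the number of `c`s matters, and only up to 5. Make a chain q0 → q1 → q2 → q3 → q4 → q5 advanced by each `c` (with q5 absorbing); every other symbol self-loops. The accepting set is {q4}.
A 6-state machine:
        a   b   c  
>  q0   q0  q0  q1 
   q1   q1  q1  q2 
   q2   q2  q2  q3 
   q3   q3  q3  q4 
 * q4   q4  q4  q5 
   q5   q5  q5  q5 
(> = start, * = accepting)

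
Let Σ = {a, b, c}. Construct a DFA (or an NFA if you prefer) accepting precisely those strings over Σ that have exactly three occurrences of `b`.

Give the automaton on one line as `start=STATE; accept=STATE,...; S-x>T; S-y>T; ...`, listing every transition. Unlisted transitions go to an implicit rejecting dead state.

start=S0; accept=S3; S0-a>S0; S0-b>S1; S0-c>S0; S1-a>S1; S1-b>S2; S1-c>S1; S2-a>S2; S2-b>S3; S2-c>S2; S3-a>S3; S3-b>S4; S3-c>S3; S4-a>S4; S4-b>S4; S4-c>S4

Count `b`s, saturating at 4: states S0 through S3 mean 0 through 3 `b`s seen; S4 means more than 3. Each `b` increments (capped at S4); other symbols loop. Accept from {S3}.
A 5-state machine:
        a   b   c  
>  S0   S0  S1  S0 
   S1   S1  S2  S1 
   S2   S2  S3  S2 
 * S3   S3  S4  S3 
   S4   S4  S4  S4 
(> = start, * = accepting)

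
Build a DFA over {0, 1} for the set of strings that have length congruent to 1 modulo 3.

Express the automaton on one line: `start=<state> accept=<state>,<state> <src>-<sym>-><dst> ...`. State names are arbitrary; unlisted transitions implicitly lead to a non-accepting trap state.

start=q0 accept=q1 q0-0->q1 q0-1->q1 q1-0->q2 q1-1->q2 q2-0->q0 q2-1->q0

Only the length mod 3 matters, so use a 3-cycle: from any state, every input symbol moves to the next state, wrapping q2 back to q0. Mark q1 accepting.
With 3 states:
        0   1  
>  q0   q1  q1 
 * q1   q2  q2 
   q2   q0  q0 
(> = start, * = accepting)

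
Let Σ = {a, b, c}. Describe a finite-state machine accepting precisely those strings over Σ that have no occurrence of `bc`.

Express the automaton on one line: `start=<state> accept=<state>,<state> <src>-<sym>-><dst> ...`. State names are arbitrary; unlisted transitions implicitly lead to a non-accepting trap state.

start=S0 accept=S0,S1 S0-a->S0 S0-b->S1 S0-c->S0 S1-a->S0 S1-b->S1 S1-c->S2 S2-a->S2 S2-b->S2 S2-c->S2

Track partial matches of the forbidden pattern `bc`. State S2 is a dead state reached once `bc` has occurred; every other state accepts. S0 means no part of `bc` is currently matched.
With 3 states:
        a   b   c  
>* S0   S0  S1  S0 
 * S1   S0  S1  S2 
   S2   S2  S2  S2 
(> = start, * = accepting)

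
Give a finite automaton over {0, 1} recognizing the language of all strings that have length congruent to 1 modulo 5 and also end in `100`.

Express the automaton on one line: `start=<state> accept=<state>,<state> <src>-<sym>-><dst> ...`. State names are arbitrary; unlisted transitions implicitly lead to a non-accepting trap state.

Run two small machines in parallel and take their product. The first has 5 states tracking the input length modulo 5; the second has 4 states tracking how much of the suffix `100` has currently been matched. A product state is a pair (one from each), accepting exactly when both do. Minimizing collapses redundant product states.
An 8-state machine:
       0  1 
>  A   B  B 
   B   C  C 
   C   D  D 
   D   E  F 
   E   A  A 
   F   G  A 
   G   H  B 
 * H   C  C 
(> = start, * = accepting)

start=A accept=H A-0->B A-1->B B-0->C B-1->C C-0->D C-1->D D-0->E D-1->F E-0->A E-1->A F-0->G F-1->A G-0->H G-1->B H-0->C H-1->C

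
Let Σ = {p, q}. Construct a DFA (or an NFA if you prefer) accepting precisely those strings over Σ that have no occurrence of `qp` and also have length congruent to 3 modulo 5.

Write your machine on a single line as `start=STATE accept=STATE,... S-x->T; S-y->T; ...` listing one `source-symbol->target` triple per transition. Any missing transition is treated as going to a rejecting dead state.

Run two small machines in parallel and take their product. The first has 3 states tracking partial matches of the forbidden pattern `qp`; the second has 5 states tracking the input length modulo 5. A product state is a pair (one from each), accepting exactly when both do.
With 15 states:
       p  q 
>  A   B  C 
   B   D  E 
   C   F  E 
   D   G  H 
   E   I  H 
   F   I  I 
 * G   J  K 
 * H   L  K 
   I   L  L 
   J   A  M 
   K   N  M 
   L   N  N 
   M   O  C 
   N   O  O 
   O   F  F 
(> = start, * = accepting)

start=A; accept=G,H; A-p->B; A-q->C; B-p->D; B-q->E; C-p->F; C-q->E; D-p->G; D-q->H; E-p->I; E-q->H; F-p->I; F-q->I; G-p->J; G-q->K; H-p->L; H-q->K; I-p->L; I-q->L; J-p->A; J-q->M; K-p->N; K-q->M; L-p->N; L-q->N; M-p->O; M-q->C; N-p->O; N-q->O; O-p->F; O-q->F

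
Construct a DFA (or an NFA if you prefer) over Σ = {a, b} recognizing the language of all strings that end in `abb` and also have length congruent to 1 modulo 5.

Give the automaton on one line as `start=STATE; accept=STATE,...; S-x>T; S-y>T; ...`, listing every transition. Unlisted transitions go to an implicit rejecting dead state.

Build one automaton per condition and run them in lockstep. One (4 states) tracks how much of the suffix `abb` has currently been matched; the other (5 states) tracks the input length modulo 5. Each combined state is a pair, one component from each; accept when both components accept.
20 states suffice.
          a    b  
>  q0     q1   q2 
   q1     q3   q4 
   q2     q3   q5 
   q3     q6   q7 
   q4     q6   q8 
   q5     q6   q9 
   q6    q10  q11 
   q7    q10  q12 
   q8    q10  q13 
   q9    q10  q13 
   q10   q14  q15 
   q11   q14  q16 
   q12   q14   q0 
   q13   q14   q0 
   q14    q1  q17 
   q15    q1  q18 
   q16    q1   q2 
   q17    q3  q19 
 * q18    q3   q5 
   q19    q6   q9 
(> = start, * = accepting)

start=q0; accept=q18; q0-a>q1; q0-b>q2; q1-a>q3; q1-b>q4; q2-a>q3; q2-b>q5; q3-a>q6; q3-b>q7; q4-a>q6; q4-b>q8; q5-a>q6; q5-b>q9; q6-a>q10; q6-b>q11; q7-a>q10; q7-b>q12; q8-a>q10; q8-b>q13; q9-a>q10; q9-b>q13; q10-a>q14; q10-b>q15; q11-a>q14; q11-b>q16; q12-a>q14; q12-b>q0; q13-a>q14; q13-b>q0; q14-a>q1; q14-b>q17; q15-a>q1; q15-b>q18; q16-a>q1; q16-b>q2; q17-a>q3; q17-b>q19; q18-a>q3; q18-b>q5; q19-a>q6; q19-b>q9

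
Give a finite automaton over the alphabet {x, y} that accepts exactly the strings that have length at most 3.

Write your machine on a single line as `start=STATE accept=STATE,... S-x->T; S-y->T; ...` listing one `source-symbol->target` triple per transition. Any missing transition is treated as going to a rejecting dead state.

start=q0; accept=q0,q1,q2,q3; q0-x->q1; q0-y->q1; q1-x->q2; q1-y->q2; q2-x->q3; q2-y->q3; q3-x->q4; q3-y->q4; q4-x->q4; q4-y->q4

Count input length up to 4: every symbol moves from q0 toward q4, which means 'more than 3' and absorbs. Accept from {q0, q1, q2, q3}.
5 states suffice.
        x   y  
>* q0   q1  q1 
 * q1   q2  q2 
 * q2   q3  q3 
 * q3   q4  q4 
   q4   q4  q4 
(> = start, * = accepting)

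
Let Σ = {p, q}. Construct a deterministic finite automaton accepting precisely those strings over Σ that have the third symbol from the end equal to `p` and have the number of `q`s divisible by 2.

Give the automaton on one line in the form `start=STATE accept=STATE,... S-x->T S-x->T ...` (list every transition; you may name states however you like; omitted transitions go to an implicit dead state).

Handle the two conditions separately and then intersect. The first has 15 states tracking the last 3 symbols read; the second has 2 states tracking the count of `q`s modulo 2. A product state is a pair (one from each), accepting exactly when both do. Equivalent product states are then merged.
A 12-state machine:
          p    q  
>  S0     S1   S2 
   S1     S3   S4 
   S2     S5   S0 
   S3     S6   S4 
   S4     S5   S7 
   S5     S8   S9 
 * S6     S6   S4 
 * S7     S1   S2 
   S8     S8  S10 
   S9    S11   S2 
 * S10   S11   S2 
 * S11    S3   S4 
(> = start, * = accepting)

start=S0 accept=S6,S7,S10,S11 S0-p->S1 S0-q->S2 S1-p->S3 S1-q->S4 S2-p->S5 S2-q->S0 S3-p->S6 S3-q->S4 S4-p->S5 S4-q->S7 S5-p->S8 S5-q->S9 S6-p->S6 S6-q->S4 S7-p->S1 S7-q->S2 S8-p->S8 S8-q->S10 S9-p->S11 S9-q->S2 S10-p->S11 S10-q->S2 S11-p->S3 S11-q->S4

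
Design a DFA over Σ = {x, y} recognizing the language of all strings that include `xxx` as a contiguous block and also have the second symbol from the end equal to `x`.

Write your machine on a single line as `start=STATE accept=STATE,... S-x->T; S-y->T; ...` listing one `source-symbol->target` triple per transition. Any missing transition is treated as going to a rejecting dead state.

start=S0; accept=S3,S4; S0-x->S1; S0-y->S0; S1-x->S2; S1-y->S0; S2-x->S3; S2-y->S0; S3-x->S3; S3-y->S4; S4-x->S5; S4-y->S6; S5-x->S3; S5-y->S4; S6-x->S5; S6-y->S6

Run two small machines in parallel and take their product. The first has 4 states tracking whether and how much of `xxx` has been seen; the second has 7 states tracking the last 2 symbols read. A product state is a pair (one from each), accepting exactly when both do. Minimizing collapses redundant product states.
With 7 states:
        x   y  
>  S0   S1  S0 
   S1   S2  S0 
   S2   S3  S0 
 * S3   S3  S4 
 * S4   S5  S6 
   S5   S3  S4 
   S6   S5  S6 
(> = start, * = accepting)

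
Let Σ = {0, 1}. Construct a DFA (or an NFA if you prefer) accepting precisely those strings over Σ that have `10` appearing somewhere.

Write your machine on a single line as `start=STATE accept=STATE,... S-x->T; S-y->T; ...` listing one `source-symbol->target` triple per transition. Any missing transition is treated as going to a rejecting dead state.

Track how much of `10` has been matched so far: state q0 is no progress, q2 is the absorbing accept state reached once `10` has occurred. Intermediate states record partial matches; on a mismatch, fall back to the longest reusable overlap.
With 3 states:
        0   1  
>  q0   q0  q1 
   q1   q2  q1 
 * q2   q2  q2 
(> = start, * = accepting)

start=q0; accept=q2; q0-0->q0; q0-1->q1; q1-0->q2; q1-1->q1; q2-0->q2; q2-1->q2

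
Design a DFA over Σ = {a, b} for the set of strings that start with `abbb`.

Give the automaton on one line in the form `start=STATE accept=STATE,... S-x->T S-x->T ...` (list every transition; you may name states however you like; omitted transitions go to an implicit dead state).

Walk along `abbb` while the input agrees: from s0 take `a` to s1, and so on. Any deviation drops to the rejecting sink s5. Once s4 is reached the prefix is confirmed and every continuation is accepted.
With 6 states:
        a   b  
>  s0   s1  s5 
   s1   s5  s2 
   s2   s5  s3 
   s3   s5  s4 
 * s4   s4  s4 
   s5   s5  s5 
(> = start, * = accepting)

start=s0 accept=s4 s0-a->s1 s0-b->s5 s1-a->s5 s1-b->s2 s2-a->s5 s2-b->s3 s3-a->s5 s3-b->s4 s4-a->s4 s4-b->s4 s5-a->s5 s5-b->s5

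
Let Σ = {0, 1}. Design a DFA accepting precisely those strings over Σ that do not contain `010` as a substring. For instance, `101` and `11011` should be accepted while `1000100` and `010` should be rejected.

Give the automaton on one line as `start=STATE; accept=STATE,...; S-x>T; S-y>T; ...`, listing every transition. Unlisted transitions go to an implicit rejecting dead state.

start=S0; accept=S0,S1,S2; S0-0>S1; S0-1>S0; S1-0>S1; S1-1>S2; S2-0>S3; S2-1>S0; S3-0>S3; S3-1>S3

This is the complement of 'contains `010`'. Use the same substring-matching states — S0 through S3 holding how much of `010` has just been matched — but flip the accepting set: everything except the trap S3 accepts.
A 4-state machine:
        0   1  
>* S0   S1  S0 
 * S1   S1  S2 
 * S2   S3  S0 
   S3   S3  S3 
(> = start, * = accepting)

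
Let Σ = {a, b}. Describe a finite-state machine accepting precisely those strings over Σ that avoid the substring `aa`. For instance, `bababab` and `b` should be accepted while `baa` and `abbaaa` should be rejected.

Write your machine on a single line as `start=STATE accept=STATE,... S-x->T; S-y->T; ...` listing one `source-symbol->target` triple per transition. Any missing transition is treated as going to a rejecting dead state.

This is the complement of 'contains `aa`'. Use the same substring-matching states — q0 through q2 holding how much of `aa` has just been matched — but flip the accepting set: everything except the trap q2 accepts.
        a   b  
>* q0   q1  q0 
 * q1   q2  q0 
   q2   q2  q2 
(> = start, * = accepting)

start=q0; accept=q0,q1; q0-a->q1; q0-b->q0; q1-a->q2; q1-b->q0; q2-a->q2; q2-b->q2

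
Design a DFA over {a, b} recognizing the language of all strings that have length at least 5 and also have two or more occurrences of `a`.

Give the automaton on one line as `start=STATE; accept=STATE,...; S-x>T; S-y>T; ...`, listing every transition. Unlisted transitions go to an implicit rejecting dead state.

Handle the two conditions separately and then intersect. The first has 7 states tracking the input length, saturating at 6; the second has 4 states tracking the count of `a`s, saturating at 3. A product state is a pair (one from each), accepting exactly when both do. After merging equivalent states the machine shrinks.
12 states suffice.
          a    b  
>  S0     S1   S2 
   S1     S3   S4 
   S2     S4   S5 
   S3     S6   S6 
   S4     S6   S7 
   S5     S7   S8 
   S6     S9   S9 
   S7     S9  S10 
   S8    S10   S8 
   S9    S11  S11 
   S10   S11  S10 
 * S11   S11  S11 
(> = start, * = accepting)

start=S0; accept=S11; S0-a>S1; S0-b>S2; S1-a>S3; S1-b>S4; S2-a>S4; S2-b>S5; S3-a>S6; S3-b>S6; S4-a>S6; S4-b>S7; S5-a>S7; S5-b>S8; S6-a>S9; S6-b>S9; S7-a>S9; S7-b>S10; S8-a>S10; S8-b>S8; S9-a>S11; S9-b>S11; S10-a>S11; S10-b>S10; S11-a>S11; S11-b>S11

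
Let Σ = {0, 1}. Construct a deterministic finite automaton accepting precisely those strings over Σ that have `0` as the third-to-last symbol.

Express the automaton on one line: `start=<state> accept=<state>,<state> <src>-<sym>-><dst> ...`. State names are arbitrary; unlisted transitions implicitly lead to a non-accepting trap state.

Because acceptance depends on a position counted from the end, the machine has to buffer the most recent 3 symbols. Make each state the string of the last up-to-3 symbols read; on input `x` shift the window left and append `x`. Accept when the buffered window has length 3 and begins with `0`.
15 states suffice.
       0  1 
>  A   B  C 
   B   D  E 
   C   F  G 
   D   H  I 
   E   J  K 
   F   L  M 
   G   N  O 
 * H   H  I 
 * I   J  K 
 * J   L  M 
 * K   N  O 
   L   H  I 
   M   J  K 
   N   L  M 
   O   N  O 
(> = start, * = accepting)

start=A accept=H,I,J,K A-0->B A-1->C B-0->D B-1->E C-0->F C-1->G D-0->H D-1->I E-0->J E-1->K F-0->L F-1->M G-0->N G-1->O H-0->H H-1->I I-0->J I-1->K J-0->L J-1->M K-0->N K-1->O L-0->H L-1->I M-0->J M-1->K N-0->L N-1->M O-0->N O-1->O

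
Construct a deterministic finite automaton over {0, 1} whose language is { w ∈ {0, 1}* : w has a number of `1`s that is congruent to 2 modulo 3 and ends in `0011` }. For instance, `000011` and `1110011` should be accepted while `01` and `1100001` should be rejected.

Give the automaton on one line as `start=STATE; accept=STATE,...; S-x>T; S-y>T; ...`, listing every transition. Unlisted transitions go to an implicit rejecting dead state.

start=A; accept=G; A-0>B; A-1>C; B-0>D; B-1>C; C-0>C; C-1>E; D-0>D; D-1>F; E-0>E; E-1>A; F-0>C; F-1>G; G-0>E; G-1>A

Run two small machines in parallel and take their product. The first has 3 states tracking the count of `1`s modulo 3; the second has 5 states tracking how much of the suffix `0011` has currently been matched. A product state is a pair (one from each), accepting exactly when both do. Equivalent product states are then merged.
       0  1 
>  A   B  C 
   B   D  C 
   C   C  E 
   D   D  F 
   E   E  A 
   F   C  G 
 * G   E  A 
(> = start, * = accepting)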